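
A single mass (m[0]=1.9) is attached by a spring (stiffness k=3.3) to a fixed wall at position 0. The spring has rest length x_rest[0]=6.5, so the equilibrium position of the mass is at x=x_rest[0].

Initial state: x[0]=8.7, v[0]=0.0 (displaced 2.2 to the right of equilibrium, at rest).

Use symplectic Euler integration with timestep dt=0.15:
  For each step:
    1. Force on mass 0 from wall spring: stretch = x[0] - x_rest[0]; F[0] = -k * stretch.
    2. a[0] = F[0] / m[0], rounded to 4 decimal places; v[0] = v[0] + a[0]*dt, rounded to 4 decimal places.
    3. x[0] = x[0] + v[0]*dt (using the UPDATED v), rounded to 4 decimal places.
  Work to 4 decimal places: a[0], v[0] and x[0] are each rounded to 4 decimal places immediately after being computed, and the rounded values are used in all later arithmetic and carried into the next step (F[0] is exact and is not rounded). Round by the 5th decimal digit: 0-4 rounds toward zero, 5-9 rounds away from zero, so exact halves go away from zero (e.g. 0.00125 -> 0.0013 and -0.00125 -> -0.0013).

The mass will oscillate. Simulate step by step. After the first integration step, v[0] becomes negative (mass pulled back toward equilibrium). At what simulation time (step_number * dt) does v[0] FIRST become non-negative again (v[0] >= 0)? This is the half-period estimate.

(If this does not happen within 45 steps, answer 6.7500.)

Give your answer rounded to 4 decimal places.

Step 0: x=[8.7000] v=[0.0000]
Step 1: x=[8.6140] v=[-0.5732]
Step 2: x=[8.4454] v=[-1.1240]
Step 3: x=[8.2008] v=[-1.6308]
Step 4: x=[7.8897] v=[-2.0739]
Step 5: x=[7.5243] v=[-2.4360]
Step 6: x=[7.1189] v=[-2.7029]
Step 7: x=[6.6893] v=[-2.8641]
Step 8: x=[6.2523] v=[-2.9134]
Step 9: x=[5.8250] v=[-2.8489]
Step 10: x=[5.4241] v=[-2.6730]
Step 11: x=[5.0652] v=[-2.3927]
Step 12: x=[4.7624] v=[-2.0189]
Step 13: x=[4.5275] v=[-1.5662]
Step 14: x=[4.3697] v=[-1.0523]
Step 15: x=[4.2951] v=[-0.4973]
Step 16: x=[4.3067] v=[0.0771]
First v>=0 after going negative at step 16, time=2.4000

Answer: 2.4000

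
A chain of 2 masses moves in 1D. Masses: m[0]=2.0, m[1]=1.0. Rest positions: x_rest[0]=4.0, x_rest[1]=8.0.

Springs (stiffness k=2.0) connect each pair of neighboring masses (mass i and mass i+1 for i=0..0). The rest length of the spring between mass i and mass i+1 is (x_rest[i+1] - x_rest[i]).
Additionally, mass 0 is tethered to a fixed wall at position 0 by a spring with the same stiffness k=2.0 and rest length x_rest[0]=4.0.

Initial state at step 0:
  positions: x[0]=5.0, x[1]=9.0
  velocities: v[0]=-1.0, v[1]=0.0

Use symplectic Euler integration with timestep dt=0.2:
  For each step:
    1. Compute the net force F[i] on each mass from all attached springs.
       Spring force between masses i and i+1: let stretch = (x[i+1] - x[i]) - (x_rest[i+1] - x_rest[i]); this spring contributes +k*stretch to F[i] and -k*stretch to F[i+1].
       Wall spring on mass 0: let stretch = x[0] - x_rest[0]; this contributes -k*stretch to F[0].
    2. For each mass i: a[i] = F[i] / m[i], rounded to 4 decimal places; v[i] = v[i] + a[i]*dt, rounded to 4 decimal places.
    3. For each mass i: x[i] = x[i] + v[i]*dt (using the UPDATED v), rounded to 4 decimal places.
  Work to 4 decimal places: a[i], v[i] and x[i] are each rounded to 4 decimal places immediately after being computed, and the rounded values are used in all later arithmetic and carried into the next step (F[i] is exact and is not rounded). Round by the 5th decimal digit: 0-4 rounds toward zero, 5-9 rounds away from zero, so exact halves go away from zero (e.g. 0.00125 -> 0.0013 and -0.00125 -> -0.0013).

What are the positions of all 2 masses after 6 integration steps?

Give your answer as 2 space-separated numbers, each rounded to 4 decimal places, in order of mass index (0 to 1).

Answer: 3.6153 8.3868

Derivation:
Step 0: x=[5.0000 9.0000] v=[-1.0000 0.0000]
Step 1: x=[4.7600 9.0000] v=[-1.2000 0.0000]
Step 2: x=[4.4992 8.9808] v=[-1.3040 -0.0960]
Step 3: x=[4.2377 8.9231] v=[-1.3075 -0.2886]
Step 4: x=[3.9941 8.8105] v=[-1.2180 -0.5628]
Step 5: x=[3.7834 8.6326] v=[-1.0535 -0.8894]
Step 6: x=[3.6153 8.3868] v=[-0.8403 -1.2291]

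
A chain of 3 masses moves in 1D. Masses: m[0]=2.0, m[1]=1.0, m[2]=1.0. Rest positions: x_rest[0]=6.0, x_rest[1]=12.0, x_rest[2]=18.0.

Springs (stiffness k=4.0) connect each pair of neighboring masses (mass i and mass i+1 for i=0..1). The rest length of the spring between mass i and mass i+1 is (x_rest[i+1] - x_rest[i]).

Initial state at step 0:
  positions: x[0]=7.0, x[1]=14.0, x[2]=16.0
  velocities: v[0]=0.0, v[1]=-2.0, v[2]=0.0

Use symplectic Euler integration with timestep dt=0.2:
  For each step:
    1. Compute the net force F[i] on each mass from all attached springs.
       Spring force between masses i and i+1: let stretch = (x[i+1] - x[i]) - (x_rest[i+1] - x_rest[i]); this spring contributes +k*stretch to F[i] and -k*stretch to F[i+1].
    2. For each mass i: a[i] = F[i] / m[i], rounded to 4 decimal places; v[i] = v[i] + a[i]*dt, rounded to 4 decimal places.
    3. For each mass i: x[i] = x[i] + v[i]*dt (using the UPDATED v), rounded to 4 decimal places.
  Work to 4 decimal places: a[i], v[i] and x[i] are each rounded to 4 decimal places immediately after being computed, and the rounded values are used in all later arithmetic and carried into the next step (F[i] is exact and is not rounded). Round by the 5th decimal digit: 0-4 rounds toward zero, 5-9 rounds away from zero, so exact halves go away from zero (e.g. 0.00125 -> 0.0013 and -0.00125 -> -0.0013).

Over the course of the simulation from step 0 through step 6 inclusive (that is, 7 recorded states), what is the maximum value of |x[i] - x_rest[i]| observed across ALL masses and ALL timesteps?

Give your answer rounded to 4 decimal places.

Answer: 2.1588

Derivation:
Step 0: x=[7.0000 14.0000 16.0000] v=[0.0000 -2.0000 0.0000]
Step 1: x=[7.0800 12.8000 16.6400] v=[0.4000 -6.0000 3.2000]
Step 2: x=[7.1376 11.2992 17.6256] v=[0.2880 -7.5040 4.9280]
Step 3: x=[7.0481 10.1448 18.5590] v=[-0.4474 -5.7722 4.6669]
Step 4: x=[6.7264 9.8412 19.1061] v=[-1.6087 -1.5182 2.7355]
Step 5: x=[6.1738 10.5216 19.1308] v=[-2.7628 3.4019 0.1236]
Step 6: x=[5.4891 11.8838 18.7380] v=[-3.4237 6.8110 -1.9638]
Max displacement = 2.1588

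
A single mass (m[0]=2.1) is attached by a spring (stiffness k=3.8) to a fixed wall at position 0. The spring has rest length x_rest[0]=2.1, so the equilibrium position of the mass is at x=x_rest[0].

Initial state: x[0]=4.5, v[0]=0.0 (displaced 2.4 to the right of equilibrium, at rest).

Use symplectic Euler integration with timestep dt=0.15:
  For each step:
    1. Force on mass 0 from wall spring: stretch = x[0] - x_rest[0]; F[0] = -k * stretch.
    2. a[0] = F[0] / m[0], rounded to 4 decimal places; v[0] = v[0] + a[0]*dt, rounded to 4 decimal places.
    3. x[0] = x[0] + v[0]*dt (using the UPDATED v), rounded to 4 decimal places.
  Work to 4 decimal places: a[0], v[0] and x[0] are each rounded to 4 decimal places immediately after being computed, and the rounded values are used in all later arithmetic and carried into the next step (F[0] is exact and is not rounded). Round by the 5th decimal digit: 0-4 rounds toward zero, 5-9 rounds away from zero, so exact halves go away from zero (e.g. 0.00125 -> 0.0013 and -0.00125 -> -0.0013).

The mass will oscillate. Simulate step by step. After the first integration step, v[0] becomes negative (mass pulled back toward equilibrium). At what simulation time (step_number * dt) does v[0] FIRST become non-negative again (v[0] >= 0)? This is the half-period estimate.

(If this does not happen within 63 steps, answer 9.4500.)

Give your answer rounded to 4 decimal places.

Step 0: x=[4.5000] v=[0.0000]
Step 1: x=[4.4023] v=[-0.6514]
Step 2: x=[4.2109] v=[-1.2763]
Step 3: x=[3.9335] v=[-1.8493]
Step 4: x=[3.5815] v=[-2.3470]
Step 5: x=[3.1691] v=[-2.7491]
Step 6: x=[2.7132] v=[-3.0393]
Step 7: x=[2.2323] v=[-3.2057]
Step 8: x=[1.7461] v=[-3.2416]
Step 9: x=[1.2743] v=[-3.1455]
Step 10: x=[0.8361] v=[-2.9214]
Step 11: x=[0.4494] v=[-2.5783]
Step 12: x=[0.1299] v=[-2.1303]
Step 13: x=[-0.1094] v=[-1.5956]
Step 14: x=[-0.2588] v=[-0.9959]
Step 15: x=[-0.3122] v=[-0.3557]
Step 16: x=[-0.2674] v=[0.2990]
First v>=0 after going negative at step 16, time=2.4000

Answer: 2.4000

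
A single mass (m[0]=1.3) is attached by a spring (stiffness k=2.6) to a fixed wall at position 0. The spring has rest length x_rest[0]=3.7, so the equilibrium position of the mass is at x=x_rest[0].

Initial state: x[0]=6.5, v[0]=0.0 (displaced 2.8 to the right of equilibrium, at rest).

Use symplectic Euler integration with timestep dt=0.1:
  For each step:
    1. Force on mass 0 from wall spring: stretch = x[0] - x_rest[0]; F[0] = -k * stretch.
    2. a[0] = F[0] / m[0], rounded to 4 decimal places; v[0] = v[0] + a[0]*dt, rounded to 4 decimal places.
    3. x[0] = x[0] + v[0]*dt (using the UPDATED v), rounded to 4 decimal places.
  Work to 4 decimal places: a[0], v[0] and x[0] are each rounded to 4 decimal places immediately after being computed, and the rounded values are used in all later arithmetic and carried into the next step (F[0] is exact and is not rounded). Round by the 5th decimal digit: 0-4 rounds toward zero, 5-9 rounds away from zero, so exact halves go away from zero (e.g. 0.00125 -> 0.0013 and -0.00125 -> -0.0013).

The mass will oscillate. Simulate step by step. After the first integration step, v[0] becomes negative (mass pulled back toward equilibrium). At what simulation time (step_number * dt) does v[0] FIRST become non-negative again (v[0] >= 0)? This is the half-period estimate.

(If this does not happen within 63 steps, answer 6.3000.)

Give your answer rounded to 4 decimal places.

Answer: 2.3000

Derivation:
Step 0: x=[6.5000] v=[0.0000]
Step 1: x=[6.4440] v=[-0.5600]
Step 2: x=[6.3331] v=[-1.1088]
Step 3: x=[6.1696] v=[-1.6354]
Step 4: x=[5.9567] v=[-2.1293]
Step 5: x=[5.6986] v=[-2.5806]
Step 6: x=[5.4006] v=[-2.9803]
Step 7: x=[5.0686] v=[-3.3204]
Step 8: x=[4.7092] v=[-3.5941]
Step 9: x=[4.3296] v=[-3.7959]
Step 10: x=[3.9374] v=[-3.9218]
Step 11: x=[3.5405] v=[-3.9693]
Step 12: x=[3.1468] v=[-3.9374]
Step 13: x=[2.7641] v=[-3.8268]
Step 14: x=[2.4001] v=[-3.6396]
Step 15: x=[2.0621] v=[-3.3796]
Step 16: x=[1.7569] v=[-3.0520]
Step 17: x=[1.4906] v=[-2.6634]
Step 18: x=[1.2685] v=[-2.2215]
Step 19: x=[1.0950] v=[-1.7352]
Step 20: x=[0.9736] v=[-1.2142]
Step 21: x=[0.9067] v=[-0.6689]
Step 22: x=[0.8957] v=[-0.1102]
Step 23: x=[0.9408] v=[0.4507]
First v>=0 after going negative at step 23, time=2.3000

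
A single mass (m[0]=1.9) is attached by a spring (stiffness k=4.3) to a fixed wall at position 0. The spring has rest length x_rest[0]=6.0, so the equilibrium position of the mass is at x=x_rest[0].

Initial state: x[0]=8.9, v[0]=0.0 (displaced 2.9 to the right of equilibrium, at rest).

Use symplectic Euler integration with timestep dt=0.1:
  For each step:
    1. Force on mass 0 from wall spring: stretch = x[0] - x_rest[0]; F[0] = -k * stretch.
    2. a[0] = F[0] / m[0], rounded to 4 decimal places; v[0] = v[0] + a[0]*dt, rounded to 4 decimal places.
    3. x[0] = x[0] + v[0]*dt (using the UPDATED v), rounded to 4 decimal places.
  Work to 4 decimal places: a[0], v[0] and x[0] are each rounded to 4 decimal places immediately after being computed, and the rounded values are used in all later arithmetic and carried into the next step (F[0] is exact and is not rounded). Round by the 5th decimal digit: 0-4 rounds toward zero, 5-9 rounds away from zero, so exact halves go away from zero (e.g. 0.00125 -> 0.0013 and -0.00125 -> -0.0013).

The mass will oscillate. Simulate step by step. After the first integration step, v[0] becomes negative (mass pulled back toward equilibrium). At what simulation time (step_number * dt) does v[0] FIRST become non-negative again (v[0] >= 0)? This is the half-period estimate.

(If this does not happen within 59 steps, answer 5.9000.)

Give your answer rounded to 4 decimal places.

Answer: 2.1000

Derivation:
Step 0: x=[8.9000] v=[0.0000]
Step 1: x=[8.8344] v=[-0.6563]
Step 2: x=[8.7046] v=[-1.2978]
Step 3: x=[8.5136] v=[-1.9099]
Step 4: x=[8.2657] v=[-2.4788]
Step 5: x=[7.9665] v=[-2.9916]
Step 6: x=[7.6228] v=[-3.4367]
Step 7: x=[7.2424] v=[-3.8040]
Step 8: x=[6.8339] v=[-4.0852]
Step 9: x=[6.4065] v=[-4.2739]
Step 10: x=[5.9699] v=[-4.3659]
Step 11: x=[5.5340] v=[-4.3591]
Step 12: x=[5.1086] v=[-4.2536]
Step 13: x=[4.7034] v=[-4.0519]
Step 14: x=[4.3276] v=[-3.7585]
Step 15: x=[3.9896] v=[-3.3800]
Step 16: x=[3.6971] v=[-2.9250]
Step 17: x=[3.4567] v=[-2.4038]
Step 18: x=[3.2739] v=[-1.8282]
Step 19: x=[3.1528] v=[-1.2112]
Step 20: x=[3.0961] v=[-0.5668]
Step 21: x=[3.1051] v=[0.0904]
First v>=0 after going negative at step 21, time=2.1000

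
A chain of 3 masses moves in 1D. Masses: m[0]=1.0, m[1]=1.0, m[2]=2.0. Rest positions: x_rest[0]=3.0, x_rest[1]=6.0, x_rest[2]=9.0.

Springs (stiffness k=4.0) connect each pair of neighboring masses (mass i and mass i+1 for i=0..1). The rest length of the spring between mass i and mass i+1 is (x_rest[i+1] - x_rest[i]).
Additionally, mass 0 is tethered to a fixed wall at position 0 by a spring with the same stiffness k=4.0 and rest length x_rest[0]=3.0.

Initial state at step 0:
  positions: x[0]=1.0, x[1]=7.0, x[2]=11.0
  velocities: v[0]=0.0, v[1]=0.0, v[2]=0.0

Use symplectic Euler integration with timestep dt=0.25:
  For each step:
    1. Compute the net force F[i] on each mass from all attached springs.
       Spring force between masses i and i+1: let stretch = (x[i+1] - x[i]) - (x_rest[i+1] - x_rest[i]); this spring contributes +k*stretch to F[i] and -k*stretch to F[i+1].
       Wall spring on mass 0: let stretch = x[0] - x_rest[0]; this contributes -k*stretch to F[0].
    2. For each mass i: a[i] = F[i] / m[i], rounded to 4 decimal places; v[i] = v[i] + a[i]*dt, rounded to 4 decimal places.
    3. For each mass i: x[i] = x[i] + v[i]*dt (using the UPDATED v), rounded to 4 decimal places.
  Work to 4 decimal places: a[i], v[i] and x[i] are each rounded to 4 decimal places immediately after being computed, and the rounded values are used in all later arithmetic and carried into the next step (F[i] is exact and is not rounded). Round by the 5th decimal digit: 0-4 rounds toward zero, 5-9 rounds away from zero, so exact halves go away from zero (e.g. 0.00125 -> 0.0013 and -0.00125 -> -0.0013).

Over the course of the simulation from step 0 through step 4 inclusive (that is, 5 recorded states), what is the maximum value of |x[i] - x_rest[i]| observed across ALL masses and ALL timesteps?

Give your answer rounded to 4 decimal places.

Answer: 2.4346

Derivation:
Step 0: x=[1.0000 7.0000 11.0000] v=[0.0000 0.0000 0.0000]
Step 1: x=[2.2500 6.5000 10.8750] v=[5.0000 -2.0000 -0.5000]
Step 2: x=[4.0000 6.0313 10.5781] v=[7.0000 -1.8750 -1.1875]
Step 3: x=[5.2578 6.1914 10.0879] v=[5.0313 0.6405 -1.9609]
Step 4: x=[5.4346 7.0923 9.4856] v=[0.7071 3.6034 -2.4092]
Max displacement = 2.4346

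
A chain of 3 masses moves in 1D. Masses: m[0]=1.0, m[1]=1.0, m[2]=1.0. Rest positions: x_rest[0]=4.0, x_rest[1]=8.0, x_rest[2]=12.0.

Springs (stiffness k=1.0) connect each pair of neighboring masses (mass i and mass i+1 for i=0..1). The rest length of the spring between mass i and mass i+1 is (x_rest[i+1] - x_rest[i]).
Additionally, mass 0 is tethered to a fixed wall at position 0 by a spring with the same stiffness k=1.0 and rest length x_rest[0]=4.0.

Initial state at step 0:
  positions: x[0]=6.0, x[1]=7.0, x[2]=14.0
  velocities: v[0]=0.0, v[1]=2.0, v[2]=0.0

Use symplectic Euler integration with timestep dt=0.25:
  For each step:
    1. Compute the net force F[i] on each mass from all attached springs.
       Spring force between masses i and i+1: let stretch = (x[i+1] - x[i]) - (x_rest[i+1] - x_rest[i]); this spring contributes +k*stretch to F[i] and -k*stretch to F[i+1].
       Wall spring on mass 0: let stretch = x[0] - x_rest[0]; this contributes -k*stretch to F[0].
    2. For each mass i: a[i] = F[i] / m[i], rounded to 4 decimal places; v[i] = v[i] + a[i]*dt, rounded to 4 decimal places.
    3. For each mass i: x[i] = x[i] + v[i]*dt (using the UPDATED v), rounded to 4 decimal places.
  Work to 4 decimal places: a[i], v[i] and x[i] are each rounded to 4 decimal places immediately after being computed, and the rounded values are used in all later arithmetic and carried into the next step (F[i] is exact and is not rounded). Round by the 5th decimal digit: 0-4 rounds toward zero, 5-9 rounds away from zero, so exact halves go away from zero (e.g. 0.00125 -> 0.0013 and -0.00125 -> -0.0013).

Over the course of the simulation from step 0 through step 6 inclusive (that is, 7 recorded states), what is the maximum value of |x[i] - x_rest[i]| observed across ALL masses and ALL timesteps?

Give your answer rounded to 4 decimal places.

Answer: 3.9913

Derivation:
Step 0: x=[6.0000 7.0000 14.0000] v=[0.0000 2.0000 0.0000]
Step 1: x=[5.6875 7.8750 13.8125] v=[-1.2500 3.5000 -0.7500]
Step 2: x=[5.1563 8.9844 13.5039] v=[-2.1250 4.4375 -1.2344]
Step 3: x=[4.5420 10.1370 13.1628] v=[-2.4571 4.6104 -1.3643]
Step 4: x=[3.9935 11.1290 12.8826] v=[-2.1939 3.9681 -1.1208]
Step 5: x=[3.6414 11.7847 12.7428] v=[-1.4084 2.6226 -0.5592]
Step 6: x=[3.5707 11.9913 12.7931] v=[-0.2829 0.8263 0.2013]
Max displacement = 3.9913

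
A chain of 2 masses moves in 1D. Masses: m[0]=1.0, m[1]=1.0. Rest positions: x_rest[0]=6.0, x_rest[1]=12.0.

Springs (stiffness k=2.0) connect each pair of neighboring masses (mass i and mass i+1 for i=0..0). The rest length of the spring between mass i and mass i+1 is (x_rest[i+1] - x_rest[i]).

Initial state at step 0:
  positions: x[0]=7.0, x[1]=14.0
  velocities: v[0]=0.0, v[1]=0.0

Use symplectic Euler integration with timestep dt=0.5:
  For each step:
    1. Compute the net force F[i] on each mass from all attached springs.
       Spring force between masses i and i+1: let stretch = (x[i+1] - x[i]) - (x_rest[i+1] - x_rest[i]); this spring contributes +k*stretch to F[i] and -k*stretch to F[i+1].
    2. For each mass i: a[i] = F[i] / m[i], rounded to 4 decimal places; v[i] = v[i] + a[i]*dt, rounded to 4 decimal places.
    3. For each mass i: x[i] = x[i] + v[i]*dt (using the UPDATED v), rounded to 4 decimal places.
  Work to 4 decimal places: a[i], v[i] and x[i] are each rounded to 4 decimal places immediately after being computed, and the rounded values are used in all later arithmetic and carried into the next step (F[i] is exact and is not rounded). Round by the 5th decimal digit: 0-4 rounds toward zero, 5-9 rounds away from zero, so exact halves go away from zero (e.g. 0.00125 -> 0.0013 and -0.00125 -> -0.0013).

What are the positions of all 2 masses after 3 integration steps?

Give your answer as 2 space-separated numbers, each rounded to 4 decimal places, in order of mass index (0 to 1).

Step 0: x=[7.0000 14.0000] v=[0.0000 0.0000]
Step 1: x=[7.5000 13.5000] v=[1.0000 -1.0000]
Step 2: x=[8.0000 13.0000] v=[1.0000 -1.0000]
Step 3: x=[8.0000 13.0000] v=[0.0000 0.0000]

Answer: 8.0000 13.0000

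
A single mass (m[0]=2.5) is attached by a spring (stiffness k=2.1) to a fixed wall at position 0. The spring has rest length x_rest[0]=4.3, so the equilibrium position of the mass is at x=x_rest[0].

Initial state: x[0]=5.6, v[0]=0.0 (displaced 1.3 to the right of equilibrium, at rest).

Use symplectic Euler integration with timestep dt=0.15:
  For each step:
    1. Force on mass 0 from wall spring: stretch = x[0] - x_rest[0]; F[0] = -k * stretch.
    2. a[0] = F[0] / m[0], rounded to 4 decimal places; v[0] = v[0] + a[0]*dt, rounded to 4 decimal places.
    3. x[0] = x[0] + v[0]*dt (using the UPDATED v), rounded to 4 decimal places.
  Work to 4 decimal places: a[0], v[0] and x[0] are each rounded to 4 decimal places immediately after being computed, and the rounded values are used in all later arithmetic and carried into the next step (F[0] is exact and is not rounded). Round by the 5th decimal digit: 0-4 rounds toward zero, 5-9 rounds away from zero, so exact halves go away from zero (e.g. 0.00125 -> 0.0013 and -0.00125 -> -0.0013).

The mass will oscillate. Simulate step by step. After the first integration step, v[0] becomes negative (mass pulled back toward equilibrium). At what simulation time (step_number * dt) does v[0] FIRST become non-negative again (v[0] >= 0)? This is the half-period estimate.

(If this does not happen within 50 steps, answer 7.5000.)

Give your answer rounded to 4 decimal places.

Answer: 3.4500

Derivation:
Step 0: x=[5.6000] v=[0.0000]
Step 1: x=[5.5754] v=[-0.1638]
Step 2: x=[5.5267] v=[-0.3245]
Step 3: x=[5.4548] v=[-0.4791]
Step 4: x=[5.3611] v=[-0.6246]
Step 5: x=[5.2474] v=[-0.7583]
Step 6: x=[5.1157] v=[-0.8777]
Step 7: x=[4.9686] v=[-0.9805]
Step 8: x=[4.8089] v=[-1.0647]
Step 9: x=[4.6396] v=[-1.1288]
Step 10: x=[4.4639] v=[-1.1716]
Step 11: x=[4.2851] v=[-1.1923]
Step 12: x=[4.1065] v=[-1.1904]
Step 13: x=[3.9316] v=[-1.1660]
Step 14: x=[3.7637] v=[-1.1196]
Step 15: x=[3.6059] v=[-1.0520]
Step 16: x=[3.4612] v=[-0.9646]
Step 17: x=[3.3324] v=[-0.8589]
Step 18: x=[3.2219] v=[-0.7370]
Step 19: x=[3.1317] v=[-0.6012]
Step 20: x=[3.0636] v=[-0.4540]
Step 21: x=[3.0189] v=[-0.2982]
Step 22: x=[2.9984] v=[-0.1368]
Step 23: x=[3.0025] v=[0.0272]
First v>=0 after going negative at step 23, time=3.4500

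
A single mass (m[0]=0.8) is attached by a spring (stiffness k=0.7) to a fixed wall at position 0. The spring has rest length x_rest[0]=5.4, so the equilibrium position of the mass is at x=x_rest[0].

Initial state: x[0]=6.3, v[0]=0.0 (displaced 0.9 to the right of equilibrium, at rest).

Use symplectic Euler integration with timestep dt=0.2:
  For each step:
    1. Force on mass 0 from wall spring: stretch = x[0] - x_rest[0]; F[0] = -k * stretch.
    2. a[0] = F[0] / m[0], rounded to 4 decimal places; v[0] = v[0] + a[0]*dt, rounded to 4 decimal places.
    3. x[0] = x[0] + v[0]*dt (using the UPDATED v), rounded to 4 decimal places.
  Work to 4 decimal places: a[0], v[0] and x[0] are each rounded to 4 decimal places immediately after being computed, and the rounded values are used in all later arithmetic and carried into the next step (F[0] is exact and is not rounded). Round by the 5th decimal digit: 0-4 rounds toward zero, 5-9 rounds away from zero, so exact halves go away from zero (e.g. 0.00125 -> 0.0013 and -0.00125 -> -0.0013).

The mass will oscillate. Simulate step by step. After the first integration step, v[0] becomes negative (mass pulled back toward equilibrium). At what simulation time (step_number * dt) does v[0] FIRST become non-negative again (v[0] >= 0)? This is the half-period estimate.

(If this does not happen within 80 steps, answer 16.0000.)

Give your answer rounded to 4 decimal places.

Step 0: x=[6.3000] v=[0.0000]
Step 1: x=[6.2685] v=[-0.1575]
Step 2: x=[6.2066] v=[-0.3095]
Step 3: x=[6.1165] v=[-0.4507]
Step 4: x=[6.0013] v=[-0.5761]
Step 5: x=[5.8650] v=[-0.6813]
Step 6: x=[5.7125] v=[-0.7627]
Step 7: x=[5.5490] v=[-0.8174]
Step 8: x=[5.3803] v=[-0.8435]
Step 9: x=[5.2123] v=[-0.8401]
Step 10: x=[5.0508] v=[-0.8073]
Step 11: x=[4.9016] v=[-0.7462]
Step 12: x=[4.7698] v=[-0.6590]
Step 13: x=[4.6601] v=[-0.5487]
Step 14: x=[4.5763] v=[-0.4192]
Step 15: x=[4.5213] v=[-0.2751]
Step 16: x=[4.4970] v=[-0.1213]
Step 17: x=[4.5043] v=[0.0367]
First v>=0 after going negative at step 17, time=3.4000

Answer: 3.4000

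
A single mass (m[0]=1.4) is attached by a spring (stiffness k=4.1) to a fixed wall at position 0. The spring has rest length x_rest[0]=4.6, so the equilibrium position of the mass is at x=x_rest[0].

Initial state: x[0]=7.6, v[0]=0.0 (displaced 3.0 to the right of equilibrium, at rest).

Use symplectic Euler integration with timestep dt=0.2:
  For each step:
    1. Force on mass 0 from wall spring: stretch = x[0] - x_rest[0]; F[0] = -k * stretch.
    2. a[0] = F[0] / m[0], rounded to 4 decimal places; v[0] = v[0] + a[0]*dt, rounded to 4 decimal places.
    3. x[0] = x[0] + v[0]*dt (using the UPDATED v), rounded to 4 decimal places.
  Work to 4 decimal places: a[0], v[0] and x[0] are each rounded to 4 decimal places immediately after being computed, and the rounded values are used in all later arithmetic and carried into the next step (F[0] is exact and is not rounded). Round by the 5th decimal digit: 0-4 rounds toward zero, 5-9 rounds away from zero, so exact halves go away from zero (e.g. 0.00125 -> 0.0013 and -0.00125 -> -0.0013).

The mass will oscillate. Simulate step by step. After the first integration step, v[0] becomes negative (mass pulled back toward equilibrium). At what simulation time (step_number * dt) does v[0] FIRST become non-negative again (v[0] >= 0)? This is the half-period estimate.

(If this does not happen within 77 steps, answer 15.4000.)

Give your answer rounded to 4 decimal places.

Answer: 2.0000

Derivation:
Step 0: x=[7.6000] v=[0.0000]
Step 1: x=[7.2486] v=[-1.7571]
Step 2: x=[6.5869] v=[-3.3084]
Step 3: x=[5.6925] v=[-4.4722]
Step 4: x=[4.6701] v=[-5.1121]
Step 5: x=[3.6395] v=[-5.1532]
Step 6: x=[2.7214] v=[-4.5906]
Step 7: x=[2.0233] v=[-3.4903]
Step 8: x=[1.6271] v=[-1.9811]
Step 9: x=[1.5791] v=[-0.2398]
Step 10: x=[1.8850] v=[1.5296]
First v>=0 after going negative at step 10, time=2.0000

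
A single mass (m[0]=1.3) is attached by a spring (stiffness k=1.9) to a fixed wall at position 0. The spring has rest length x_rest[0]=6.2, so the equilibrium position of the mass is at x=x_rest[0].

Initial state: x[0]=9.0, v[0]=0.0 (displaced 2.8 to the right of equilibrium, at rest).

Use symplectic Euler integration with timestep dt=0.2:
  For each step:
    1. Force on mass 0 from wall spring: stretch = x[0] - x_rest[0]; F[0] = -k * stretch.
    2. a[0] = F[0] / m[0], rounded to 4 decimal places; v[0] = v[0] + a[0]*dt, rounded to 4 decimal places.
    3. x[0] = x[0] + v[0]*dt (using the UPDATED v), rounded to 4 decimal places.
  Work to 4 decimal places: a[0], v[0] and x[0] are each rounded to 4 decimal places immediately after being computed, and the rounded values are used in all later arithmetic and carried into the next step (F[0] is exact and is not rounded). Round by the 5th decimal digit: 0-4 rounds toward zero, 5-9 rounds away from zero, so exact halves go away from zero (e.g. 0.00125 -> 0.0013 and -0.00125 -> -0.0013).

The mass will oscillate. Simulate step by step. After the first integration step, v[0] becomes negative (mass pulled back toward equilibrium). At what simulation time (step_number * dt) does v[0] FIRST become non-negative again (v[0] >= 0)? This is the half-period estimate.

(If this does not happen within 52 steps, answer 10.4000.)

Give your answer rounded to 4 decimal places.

Answer: 2.6000

Derivation:
Step 0: x=[9.0000] v=[0.0000]
Step 1: x=[8.8363] v=[-0.8185]
Step 2: x=[8.5185] v=[-1.5891]
Step 3: x=[8.0651] v=[-2.2668]
Step 4: x=[7.5027] v=[-2.8120]
Step 5: x=[6.8641] v=[-3.1928]
Step 6: x=[6.1867] v=[-3.3869]
Step 7: x=[5.5101] v=[-3.3830]
Step 8: x=[4.8738] v=[-3.1813]
Step 9: x=[4.3151] v=[-2.7936]
Step 10: x=[3.8666] v=[-2.2426]
Step 11: x=[3.5545] v=[-1.5605]
Step 12: x=[3.3971] v=[-0.7872]
Step 13: x=[3.4035] v=[0.0321]
First v>=0 after going negative at step 13, time=2.6000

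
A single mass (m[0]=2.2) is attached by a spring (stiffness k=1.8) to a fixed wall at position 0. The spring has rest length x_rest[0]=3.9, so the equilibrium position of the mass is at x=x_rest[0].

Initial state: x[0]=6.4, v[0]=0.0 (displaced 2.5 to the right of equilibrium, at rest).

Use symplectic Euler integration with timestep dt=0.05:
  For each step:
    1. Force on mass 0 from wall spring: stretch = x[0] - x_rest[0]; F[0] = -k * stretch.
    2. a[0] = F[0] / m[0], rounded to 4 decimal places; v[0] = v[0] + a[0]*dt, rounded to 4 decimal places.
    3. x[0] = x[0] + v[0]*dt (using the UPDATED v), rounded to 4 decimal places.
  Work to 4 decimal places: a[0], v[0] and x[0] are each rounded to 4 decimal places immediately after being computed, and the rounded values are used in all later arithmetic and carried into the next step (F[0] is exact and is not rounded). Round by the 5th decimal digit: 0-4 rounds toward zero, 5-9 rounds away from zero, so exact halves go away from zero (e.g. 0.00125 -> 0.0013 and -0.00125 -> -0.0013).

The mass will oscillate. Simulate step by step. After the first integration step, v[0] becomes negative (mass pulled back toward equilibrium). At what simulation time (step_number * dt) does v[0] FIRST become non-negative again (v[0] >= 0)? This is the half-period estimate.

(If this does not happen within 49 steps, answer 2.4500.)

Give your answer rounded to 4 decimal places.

Step 0: x=[6.4000] v=[0.0000]
Step 1: x=[6.3949] v=[-0.1023]
Step 2: x=[6.3847] v=[-0.2044]
Step 3: x=[6.3694] v=[-0.3060]
Step 4: x=[6.3491] v=[-0.4070]
Step 5: x=[6.3237] v=[-0.5072]
Step 6: x=[6.2934] v=[-0.6064]
Step 7: x=[6.2582] v=[-0.7043]
Step 8: x=[6.2182] v=[-0.8008]
Step 9: x=[6.1734] v=[-0.8956]
Step 10: x=[6.1240] v=[-0.9886]
Step 11: x=[6.0700] v=[-1.0796]
Step 12: x=[6.0116] v=[-1.1684]
Step 13: x=[5.9489] v=[-1.2548]
Step 14: x=[5.8820] v=[-1.3386]
Step 15: x=[5.8110] v=[-1.4197]
Step 16: x=[5.7361] v=[-1.4979]
Step 17: x=[5.6575] v=[-1.5730]
Step 18: x=[5.5753] v=[-1.6449]
Step 19: x=[5.4896] v=[-1.7134]
Step 20: x=[5.4007] v=[-1.7784]
Step 21: x=[5.3087] v=[-1.8398]
Step 22: x=[5.2138] v=[-1.8974]
Step 23: x=[5.1162] v=[-1.9511]
Step 24: x=[5.0162] v=[-2.0009]
Step 25: x=[4.9139] v=[-2.0466]
Step 26: x=[4.8095] v=[-2.0881]
Step 27: x=[4.7032] v=[-2.1253]
Step 28: x=[4.5953] v=[-2.1582]
Step 29: x=[4.4860] v=[-2.1866]
Step 30: x=[4.3755] v=[-2.2106]
Step 31: x=[4.2640] v=[-2.2301]
Step 32: x=[4.1518] v=[-2.2450]
Step 33: x=[4.0390] v=[-2.2553]
Step 34: x=[3.9260] v=[-2.2610]
Step 35: x=[3.8129] v=[-2.2621]
Step 36: x=[3.7000] v=[-2.2585]
Step 37: x=[3.5875] v=[-2.2503]
Step 38: x=[3.4756] v=[-2.2375]
Step 39: x=[3.3646] v=[-2.2201]
Step 40: x=[3.2547] v=[-2.1982]
Step 41: x=[3.1461] v=[-2.1718]
Step 42: x=[3.0391] v=[-2.1410]
Step 43: x=[2.9338] v=[-2.1058]
Step 44: x=[2.8305] v=[-2.0663]
Step 45: x=[2.7294] v=[-2.0226]
Step 46: x=[2.6307] v=[-1.9747]
Step 47: x=[2.5346] v=[-1.9228]
Step 48: x=[2.4413] v=[-1.8669]
Step 49: x=[2.3509] v=[-1.8072]
v[0] did not become non-negative within 49 steps; using fallback time=2.4500

Answer: 2.4500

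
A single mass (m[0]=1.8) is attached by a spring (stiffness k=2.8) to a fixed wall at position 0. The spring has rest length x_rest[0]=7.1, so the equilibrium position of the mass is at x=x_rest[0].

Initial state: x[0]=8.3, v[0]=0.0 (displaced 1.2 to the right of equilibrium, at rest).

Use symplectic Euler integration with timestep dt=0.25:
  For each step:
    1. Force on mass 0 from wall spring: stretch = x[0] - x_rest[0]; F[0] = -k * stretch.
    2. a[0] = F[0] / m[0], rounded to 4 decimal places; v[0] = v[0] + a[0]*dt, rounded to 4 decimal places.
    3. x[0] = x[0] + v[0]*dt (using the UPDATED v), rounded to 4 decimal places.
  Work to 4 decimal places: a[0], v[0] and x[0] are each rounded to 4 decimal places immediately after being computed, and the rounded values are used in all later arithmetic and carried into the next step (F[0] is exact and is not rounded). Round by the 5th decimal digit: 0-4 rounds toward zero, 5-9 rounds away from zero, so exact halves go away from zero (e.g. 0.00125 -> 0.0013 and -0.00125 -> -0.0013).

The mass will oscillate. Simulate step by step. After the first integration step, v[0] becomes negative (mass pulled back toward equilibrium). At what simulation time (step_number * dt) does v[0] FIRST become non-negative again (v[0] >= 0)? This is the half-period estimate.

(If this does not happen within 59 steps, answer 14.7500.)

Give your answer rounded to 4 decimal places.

Step 0: x=[8.3000] v=[0.0000]
Step 1: x=[8.1833] v=[-0.4667]
Step 2: x=[7.9613] v=[-0.8880]
Step 3: x=[7.6556] v=[-1.2230]
Step 4: x=[7.2958] v=[-1.4391]
Step 5: x=[6.9170] v=[-1.5153]
Step 6: x=[6.5560] v=[-1.4441]
Step 7: x=[6.2479] v=[-1.2326]
Step 8: x=[6.0226] v=[-0.9012]
Step 9: x=[5.9021] v=[-0.4822]
Step 10: x=[5.8980] v=[-0.0164]
Step 11: x=[6.0108] v=[0.4511]
First v>=0 after going negative at step 11, time=2.7500

Answer: 2.7500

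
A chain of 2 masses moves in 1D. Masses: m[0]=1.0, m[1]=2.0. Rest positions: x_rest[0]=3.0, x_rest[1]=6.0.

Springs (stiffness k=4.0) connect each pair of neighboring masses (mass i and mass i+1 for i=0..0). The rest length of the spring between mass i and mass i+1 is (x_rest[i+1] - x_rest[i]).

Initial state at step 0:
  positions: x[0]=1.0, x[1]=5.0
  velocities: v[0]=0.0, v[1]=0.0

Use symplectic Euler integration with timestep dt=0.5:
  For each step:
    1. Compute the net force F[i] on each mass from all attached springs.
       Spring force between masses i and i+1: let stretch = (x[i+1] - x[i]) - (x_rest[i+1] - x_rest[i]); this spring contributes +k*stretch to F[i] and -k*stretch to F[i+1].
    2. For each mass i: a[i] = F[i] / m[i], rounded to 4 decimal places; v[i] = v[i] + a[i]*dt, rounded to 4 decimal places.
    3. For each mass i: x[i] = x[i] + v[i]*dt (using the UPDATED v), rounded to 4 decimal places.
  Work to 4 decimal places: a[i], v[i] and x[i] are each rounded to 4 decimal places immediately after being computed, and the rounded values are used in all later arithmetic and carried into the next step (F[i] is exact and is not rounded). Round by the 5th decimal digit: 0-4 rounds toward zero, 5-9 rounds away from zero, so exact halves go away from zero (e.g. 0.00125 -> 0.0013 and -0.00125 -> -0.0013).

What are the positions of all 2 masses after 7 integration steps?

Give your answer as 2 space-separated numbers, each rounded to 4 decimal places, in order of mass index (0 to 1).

Answer: 2.4220 4.2891

Derivation:
Step 0: x=[1.0000 5.0000] v=[0.0000 0.0000]
Step 1: x=[2.0000 4.5000] v=[2.0000 -1.0000]
Step 2: x=[2.5000 4.2500] v=[1.0000 -0.5000]
Step 3: x=[1.7500 4.6250] v=[-1.5000 0.7500]
Step 4: x=[0.8750 5.0625] v=[-1.7500 0.8750]
Step 5: x=[1.1875 4.9063] v=[0.6250 -0.3125]
Step 6: x=[2.2188 4.3907] v=[2.0626 -1.0313]
Step 7: x=[2.4220 4.2891] v=[0.4064 -0.2032]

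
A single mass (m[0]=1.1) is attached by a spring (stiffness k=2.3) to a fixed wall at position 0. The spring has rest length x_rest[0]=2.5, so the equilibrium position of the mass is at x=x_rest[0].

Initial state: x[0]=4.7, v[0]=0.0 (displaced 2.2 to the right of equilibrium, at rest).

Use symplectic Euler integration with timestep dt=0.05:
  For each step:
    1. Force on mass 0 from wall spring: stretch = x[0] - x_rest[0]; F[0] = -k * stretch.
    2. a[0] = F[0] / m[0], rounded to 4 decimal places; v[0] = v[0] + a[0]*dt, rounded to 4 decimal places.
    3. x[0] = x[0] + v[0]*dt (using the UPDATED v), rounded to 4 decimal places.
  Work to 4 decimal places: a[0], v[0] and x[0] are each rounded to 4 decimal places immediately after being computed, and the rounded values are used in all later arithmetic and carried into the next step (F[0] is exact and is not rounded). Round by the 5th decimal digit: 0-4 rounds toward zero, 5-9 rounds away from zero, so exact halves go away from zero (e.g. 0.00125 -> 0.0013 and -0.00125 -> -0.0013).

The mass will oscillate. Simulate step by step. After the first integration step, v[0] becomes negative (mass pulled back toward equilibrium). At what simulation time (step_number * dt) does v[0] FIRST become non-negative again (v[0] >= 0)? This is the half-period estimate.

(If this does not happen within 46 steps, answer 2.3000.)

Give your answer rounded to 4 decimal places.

Step 0: x=[4.7000] v=[0.0000]
Step 1: x=[4.6885] v=[-0.2300]
Step 2: x=[4.6656] v=[-0.4588]
Step 3: x=[4.6313] v=[-0.6852]
Step 4: x=[4.5859] v=[-0.9080]
Step 5: x=[4.5296] v=[-1.1261]
Step 6: x=[4.4627] v=[-1.3383]
Step 7: x=[4.3855] v=[-1.5435]
Step 8: x=[4.2985] v=[-1.7406]
Step 9: x=[4.2021] v=[-1.9286]
Step 10: x=[4.0968] v=[-2.1065]
Step 11: x=[3.9831] v=[-2.2734]
Step 12: x=[3.8617] v=[-2.4285]
Step 13: x=[3.7332] v=[-2.5709]
Step 14: x=[3.5982] v=[-2.6998]
Step 15: x=[3.4575] v=[-2.8146]
Step 16: x=[3.3118] v=[-2.9147]
Step 17: x=[3.1618] v=[-2.9996]
Step 18: x=[3.0084] v=[-3.0688]
Step 19: x=[2.8523] v=[-3.1220]
Step 20: x=[2.6944] v=[-3.1588]
Step 21: x=[2.5354] v=[-3.1791]
Step 22: x=[2.3763] v=[-3.1828]
Step 23: x=[2.2178] v=[-3.1699]
Step 24: x=[2.0608] v=[-3.1404]
Step 25: x=[1.9061] v=[-3.0945]
Step 26: x=[1.7545] v=[-3.0324]
Step 27: x=[1.6068] v=[-2.9545]
Step 28: x=[1.4637] v=[-2.8611]
Step 29: x=[1.3261] v=[-2.7528]
Step 30: x=[1.1946] v=[-2.6301]
Step 31: x=[1.0699] v=[-2.4936]
Step 32: x=[0.9527] v=[-2.3441]
Step 33: x=[0.8436] v=[-2.1823]
Step 34: x=[0.7431] v=[-2.0091]
Step 35: x=[0.6518] v=[-1.8254]
Step 36: x=[0.5702] v=[-1.6322]
Step 37: x=[0.4987] v=[-1.4305]
Step 38: x=[0.4376] v=[-1.2213]
Step 39: x=[0.3873] v=[-1.0057]
Step 40: x=[0.3481] v=[-0.7848]
Step 41: x=[0.3201] v=[-0.5598]
Step 42: x=[0.3035] v=[-0.3319]
Step 43: x=[0.2984] v=[-0.1023]
Step 44: x=[0.3048] v=[0.1279]
First v>=0 after going negative at step 44, time=2.2000

Answer: 2.2000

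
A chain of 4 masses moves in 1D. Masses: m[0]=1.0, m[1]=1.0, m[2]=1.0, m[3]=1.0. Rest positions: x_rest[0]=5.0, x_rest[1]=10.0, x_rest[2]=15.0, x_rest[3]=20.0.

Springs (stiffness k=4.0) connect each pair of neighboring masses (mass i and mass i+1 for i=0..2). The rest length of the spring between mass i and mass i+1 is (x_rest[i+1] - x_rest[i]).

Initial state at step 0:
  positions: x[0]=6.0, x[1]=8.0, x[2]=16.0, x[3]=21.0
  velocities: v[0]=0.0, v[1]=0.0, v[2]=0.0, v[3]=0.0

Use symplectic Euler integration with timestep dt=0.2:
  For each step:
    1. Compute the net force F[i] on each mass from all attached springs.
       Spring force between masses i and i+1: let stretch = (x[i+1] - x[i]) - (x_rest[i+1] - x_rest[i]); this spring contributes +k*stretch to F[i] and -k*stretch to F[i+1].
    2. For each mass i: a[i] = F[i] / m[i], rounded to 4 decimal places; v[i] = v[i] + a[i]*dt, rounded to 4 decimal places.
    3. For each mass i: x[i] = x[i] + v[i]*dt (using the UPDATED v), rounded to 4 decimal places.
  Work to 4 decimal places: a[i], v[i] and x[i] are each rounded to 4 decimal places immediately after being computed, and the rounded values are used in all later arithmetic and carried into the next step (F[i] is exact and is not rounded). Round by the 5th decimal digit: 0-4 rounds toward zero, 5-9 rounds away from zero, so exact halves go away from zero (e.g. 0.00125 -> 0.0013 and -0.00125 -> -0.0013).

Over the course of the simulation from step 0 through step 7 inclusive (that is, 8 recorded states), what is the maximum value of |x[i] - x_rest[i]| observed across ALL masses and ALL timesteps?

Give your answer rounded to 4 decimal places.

Step 0: x=[6.0000 8.0000 16.0000 21.0000] v=[0.0000 0.0000 0.0000 0.0000]
Step 1: x=[5.5200 8.9600 15.5200 21.0000] v=[-2.4000 4.8000 -2.4000 0.0000]
Step 2: x=[4.7904 10.4192 14.8672 20.9232] v=[-3.6480 7.2960 -3.2640 -0.3840]
Step 3: x=[4.1614 11.6895 14.4717 20.6774] v=[-3.1450 6.3514 -1.9776 -1.2288]
Step 4: x=[3.9369 12.2004 14.6239 20.2387] v=[-1.1225 2.5547 0.7612 -2.1934]
Step 5: x=[4.2346 11.7769 15.2867 19.7017] v=[1.4883 -2.1173 3.3142 -2.6852]
Step 6: x=[4.9390 10.7082 16.0944 19.2583] v=[3.5221 -5.3433 4.0384 -2.2172]
Step 7: x=[5.7665 9.5783 16.5465 19.1086] v=[4.1375 -5.6497 2.2606 -0.7483]
Max displacement = 2.2004

Answer: 2.2004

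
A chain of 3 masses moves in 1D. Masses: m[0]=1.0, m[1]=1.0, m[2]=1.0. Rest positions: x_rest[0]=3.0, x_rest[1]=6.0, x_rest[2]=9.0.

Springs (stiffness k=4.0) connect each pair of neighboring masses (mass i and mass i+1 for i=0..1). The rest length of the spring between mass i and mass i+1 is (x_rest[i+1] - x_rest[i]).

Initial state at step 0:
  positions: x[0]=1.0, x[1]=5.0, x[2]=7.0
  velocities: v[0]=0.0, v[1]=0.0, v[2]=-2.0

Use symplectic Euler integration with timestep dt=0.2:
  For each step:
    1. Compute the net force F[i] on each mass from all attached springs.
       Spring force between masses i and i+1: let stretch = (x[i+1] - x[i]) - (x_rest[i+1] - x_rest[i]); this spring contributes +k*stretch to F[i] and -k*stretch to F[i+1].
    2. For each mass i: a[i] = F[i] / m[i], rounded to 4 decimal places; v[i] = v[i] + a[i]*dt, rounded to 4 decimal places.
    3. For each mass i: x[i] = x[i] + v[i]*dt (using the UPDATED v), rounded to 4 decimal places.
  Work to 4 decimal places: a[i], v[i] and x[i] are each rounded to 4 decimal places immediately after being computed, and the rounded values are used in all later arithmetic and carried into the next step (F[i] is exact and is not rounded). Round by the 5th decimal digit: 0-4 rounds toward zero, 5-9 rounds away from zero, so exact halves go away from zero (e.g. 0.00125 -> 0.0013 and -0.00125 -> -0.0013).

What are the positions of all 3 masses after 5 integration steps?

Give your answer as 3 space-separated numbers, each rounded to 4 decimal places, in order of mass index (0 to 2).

Step 0: x=[1.0000 5.0000 7.0000] v=[0.0000 0.0000 -2.0000]
Step 1: x=[1.1600 4.6800 6.7600] v=[0.8000 -1.6000 -1.2000]
Step 2: x=[1.4032 4.1296 6.6672] v=[1.2160 -2.7520 -0.4640]
Step 3: x=[1.6026 3.5490 6.6484] v=[0.9971 -2.9030 -0.0941]
Step 4: x=[1.6334 3.1529 6.6137] v=[0.1542 -1.9806 -0.1736]
Step 5: x=[1.4274 3.0674 6.5053] v=[-1.0302 -0.4276 -0.5422]

Answer: 1.4274 3.0674 6.5053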